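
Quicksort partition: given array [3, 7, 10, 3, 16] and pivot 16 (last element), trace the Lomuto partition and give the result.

Lomuto partition with pivot = 16:

Initial array: [3, 7, 10, 3, 16]

arr[0]=3 <= 16: swap with position 0, array becomes [3, 7, 10, 3, 16]
arr[1]=7 <= 16: swap with position 1, array becomes [3, 7, 10, 3, 16]
arr[2]=10 <= 16: swap with position 2, array becomes [3, 7, 10, 3, 16]
arr[3]=3 <= 16: swap with position 3, array becomes [3, 7, 10, 3, 16]

Place pivot at position 4: [3, 7, 10, 3, 16]
Pivot position: 4

After partitioning with pivot 16, the array becomes [3, 7, 10, 3, 16]. The pivot is placed at index 4. All elements to the left of the pivot are <= 16, and all elements to the right are > 16.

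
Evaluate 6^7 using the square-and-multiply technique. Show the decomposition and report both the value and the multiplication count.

Computing 6^7 by squaring (build up from 6^1; each line after the first costs one multiplication):

6^1 = 6
6^2 = (6^1)^2 = 6^2 = 36
6^3 = 6 * 6^2 = 6 * 36 = 216
6^6 = (6^3)^2 = 216^2 = 46656
6^7 = 6 * 6^6 = 6 * 46656 = 279936

Result: 279936
Multiplications needed: 4 (4 lines after 6^1)

6^7 = 279936. Using exponentiation by squaring, this requires 4 multiplications. The key idea: if the exponent is even, square the half-power; if odd, multiply by the base once.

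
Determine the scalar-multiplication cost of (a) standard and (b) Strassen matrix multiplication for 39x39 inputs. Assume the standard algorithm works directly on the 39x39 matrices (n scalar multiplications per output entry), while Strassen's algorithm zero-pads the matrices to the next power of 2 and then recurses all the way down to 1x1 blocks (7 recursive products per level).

Matrix multiplication for 39x39 matrices:

Strassen's algorithm requires power-of-2 dimensions. Pad 39x39 to 64x64 (next power of 2).

Standard algorithm: 39^3 = 59319 multiplications
Strassen's algorithm: 7^(log2(64)) = 7^6 = 117649 multiplications
Difference: 59319 - 117649 = -58330 (Strassen uses MORE here due to padding overhead — for small or just-over-power-of-2 n, padding can outweigh the per-level savings)

Standard: 59319 multiplications (39^3). Strassen: 117649 multiplications (7^6, after padding to 64x64). Strassen reduces 8 recursive multiplications to 7 at each level.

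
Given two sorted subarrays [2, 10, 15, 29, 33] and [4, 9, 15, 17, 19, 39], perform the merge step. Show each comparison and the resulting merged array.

Merging process:

Compare 2 vs 4: take 2 from left. Merged: [2]
Compare 10 vs 4: take 4 from right. Merged: [2, 4]
Compare 10 vs 9: take 9 from right. Merged: [2, 4, 9]
Compare 10 vs 15: take 10 from left. Merged: [2, 4, 9, 10]
Compare 15 vs 15: take 15 from left. Merged: [2, 4, 9, 10, 15]
Compare 29 vs 15: take 15 from right. Merged: [2, 4, 9, 10, 15, 15]
Compare 29 vs 17: take 17 from right. Merged: [2, 4, 9, 10, 15, 15, 17]
Compare 29 vs 19: take 19 from right. Merged: [2, 4, 9, 10, 15, 15, 17, 19]
Compare 29 vs 39: take 29 from left. Merged: [2, 4, 9, 10, 15, 15, 17, 19, 29]
Compare 33 vs 39: take 33 from left. Merged: [2, 4, 9, 10, 15, 15, 17, 19, 29, 33]
Append remaining from right: [39]. Merged: [2, 4, 9, 10, 15, 15, 17, 19, 29, 33, 39]

Final merged array: [2, 4, 9, 10, 15, 15, 17, 19, 29, 33, 39]
Total comparisons: 10

The merged array is [2, 4, 9, 10, 15, 15, 17, 19, 29, 33, 39], requiring 10 comparisons. The merge step runs in O(n) time where n is the total number of elements.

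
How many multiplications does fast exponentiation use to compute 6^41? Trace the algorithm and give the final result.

Computing 6^41 by squaring (build up from 6^1; each line after the first costs one multiplication):

6^1 = 6
6^2 = (6^1)^2 = 6^2 = 36
6^4 = (6^2)^2 = 36^2 = 1296
6^5 = 6 * 6^4 = 6 * 1296 = 7776
6^10 = (6^5)^2 = 7776^2 = 60466176
6^20 = (6^10)^2 = 60466176^2 = 3656158440062976
6^40 = (6^20)^2 = 3656158440062976^2 = 13367494538843734067838845976576
6^41 = 6 * 6^40 = 6 * 13367494538843734067838845976576 = 80204967233062404407033075859456

Result: 80204967233062404407033075859456
Multiplications needed: 7 (7 lines after 6^1)

6^41 = 80204967233062404407033075859456. Using exponentiation by squaring, this requires 7 multiplications. The key idea: if the exponent is even, square the half-power; if odd, multiply by the base once.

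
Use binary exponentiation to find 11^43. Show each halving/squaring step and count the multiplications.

Computing 11^43 by squaring (build up from 11^1; each line after the first costs one multiplication):

11^1 = 11
11^2 = (11^1)^2 = 11^2 = 121
11^4 = (11^2)^2 = 121^2 = 14641
11^5 = 11 * 11^4 = 11 * 14641 = 161051
11^10 = (11^5)^2 = 161051^2 = 25937424601
11^20 = (11^10)^2 = 25937424601^2 = 672749994932560009201
11^21 = 11 * 11^20 = 11 * 672749994932560009201 = 7400249944258160101211
11^42 = (11^21)^2 = 7400249944258160101211^2 = 54763699237492901685126120802225273763666521
11^43 = 11 * 11^42 = 11 * 54763699237492901685126120802225273763666521 = 602400691612421918536387328824478011400331731

Result: 602400691612421918536387328824478011400331731
Multiplications needed: 8 (8 lines after 11^1)

11^43 = 602400691612421918536387328824478011400331731. Using exponentiation by squaring, this requires 8 multiplications. The key idea: if the exponent is even, square the half-power; if odd, multiply by the base once.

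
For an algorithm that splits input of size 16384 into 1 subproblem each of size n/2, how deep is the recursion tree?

For divide and conquer with division factor 2:

Problem sizes at each level:
Level 0: 16384
Level 1: 8192
Level 2: 4096
Level 3: 2048
Level 4: 1024
Level 5: 512
Level 6: 256
Level 7: 128
Level 8: 64
Level 9: 32
Level 10: 16
Level 11: 8
Level 12: 4
Level 13: 2
Level 14: 1

The root is level 0 and the size-1 base case is level 14 (the tree spans levels 0 through 14, i.e. 15 levels counting the root), so the depth is the number of divisions: log_2(16384) = 14

The recursion tree depth is log_2(16384) = 14. At each level, the problem size is divided by 2, so it takes 14 divisions to reduce to a base case of size 1. The algorithm makes 1 recursive call at each level.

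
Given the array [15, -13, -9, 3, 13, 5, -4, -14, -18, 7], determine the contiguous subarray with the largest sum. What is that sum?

Using Kadane's algorithm on [15, -13, -9, 3, 13, 5, -4, -14, -18, 7]:

Scanning through the array:
Position 1 (value -13): max_ending_here = 2, max_so_far = 15
Position 2 (value -9): max_ending_here = -7, max_so_far = 15
Position 3 (value 3): max_ending_here = 3, max_so_far = 15
Position 4 (value 13): max_ending_here = 16, max_so_far = 16
Position 5 (value 5): max_ending_here = 21, max_so_far = 21
Position 6 (value -4): max_ending_here = 17, max_so_far = 21
Position 7 (value -14): max_ending_here = 3, max_so_far = 21
Position 8 (value -18): max_ending_here = -15, max_so_far = 21
Position 9 (value 7): max_ending_here = 7, max_so_far = 21

Maximum subarray: [3, 13, 5]
Maximum sum: 21

The maximum subarray is [3, 13, 5] with sum 21. This subarray runs from index 3 to index 5.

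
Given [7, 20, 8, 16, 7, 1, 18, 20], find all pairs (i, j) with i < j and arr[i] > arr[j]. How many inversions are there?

Finding inversions in [7, 20, 8, 16, 7, 1, 18, 20]:

(0, 5): arr[0]=7 > arr[5]=1
(1, 2): arr[1]=20 > arr[2]=8
(1, 3): arr[1]=20 > arr[3]=16
(1, 4): arr[1]=20 > arr[4]=7
(1, 5): arr[1]=20 > arr[5]=1
(1, 6): arr[1]=20 > arr[6]=18
(2, 4): arr[2]=8 > arr[4]=7
(2, 5): arr[2]=8 > arr[5]=1
(3, 4): arr[3]=16 > arr[4]=7
(3, 5): arr[3]=16 > arr[5]=1
(4, 5): arr[4]=7 > arr[5]=1

Total inversions: 11

The array has 11 inversion(s): (0,5), (1,2), (1,3), (1,4), (1,5), (1,6), (2,4), (2,5), (3,4), (3,5), (4,5). Each pair (i,j) satisfies i < j and arr[i] > arr[j].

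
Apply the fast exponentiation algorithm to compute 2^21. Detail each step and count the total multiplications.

Computing 2^21 by squaring (build up from 2^1; each line after the first costs one multiplication):

2^1 = 2
2^2 = (2^1)^2 = 2^2 = 4
2^4 = (2^2)^2 = 4^2 = 16
2^5 = 2 * 2^4 = 2 * 16 = 32
2^10 = (2^5)^2 = 32^2 = 1024
2^20 = (2^10)^2 = 1024^2 = 1048576
2^21 = 2 * 2^20 = 2 * 1048576 = 2097152

Result: 2097152
Multiplications needed: 6 (6 lines after 2^1)

2^21 = 2097152. Using exponentiation by squaring, this requires 6 multiplications. The key idea: if the exponent is even, square the half-power; if odd, multiply by the base once.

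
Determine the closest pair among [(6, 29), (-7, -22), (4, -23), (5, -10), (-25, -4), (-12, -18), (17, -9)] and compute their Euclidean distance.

Computing all pairwise distances among 7 points:

d((6, 29), (-7, -22)) = 52.6308
d((6, 29), (4, -23)) = 52.0384
d((6, 29), (5, -10)) = 39.0128
d((6, 29), (-25, -4)) = 45.2769
d((6, 29), (-12, -18)) = 50.3289
d((6, 29), (17, -9)) = 39.5601
d((-7, -22), (4, -23)) = 11.0454
d((-7, -22), (5, -10)) = 16.9706
d((-7, -22), (-25, -4)) = 25.4558
d((-7, -22), (-12, -18)) = 6.4031 <-- minimum
d((-7, -22), (17, -9)) = 27.2947
d((4, -23), (5, -10)) = 13.0384
d((4, -23), (-25, -4)) = 34.6699
d((4, -23), (-12, -18)) = 16.7631
d((4, -23), (17, -9)) = 19.105
d((5, -10), (-25, -4)) = 30.5941
d((5, -10), (-12, -18)) = 18.7883
d((5, -10), (17, -9)) = 12.0416
d((-25, -4), (-12, -18)) = 19.105
d((-25, -4), (17, -9)) = 42.2966
d((-12, -18), (17, -9)) = 30.3645

Closest pair: (-7, -22) and (-12, -18) with distance 6.4031

The closest pair is (-7, -22) and (-12, -18) with Euclidean distance 6.4031. For 7 points, brute-force pairwise comparison is shown above. For large n, the divide-and-conquer algorithm (sort by x, recurse on halves, check the dividing strip) achieves O(n log n).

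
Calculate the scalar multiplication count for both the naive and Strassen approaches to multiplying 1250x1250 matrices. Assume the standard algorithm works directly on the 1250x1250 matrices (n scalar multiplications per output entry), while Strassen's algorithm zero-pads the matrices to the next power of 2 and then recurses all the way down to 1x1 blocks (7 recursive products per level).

Matrix multiplication for 1250x1250 matrices:

Strassen's algorithm requires power-of-2 dimensions. Pad 1250x1250 to 2048x2048 (next power of 2).

Standard algorithm: 1250^3 = 1953125000 multiplications
Strassen's algorithm: 7^(log2(2048)) = 7^11 = 1977326743 multiplications
Difference: 1953125000 - 1977326743 = -24201743 (Strassen uses MORE here due to padding overhead — for small or just-over-power-of-2 n, padding can outweigh the per-level savings)

Standard: 1953125000 multiplications (1250^3). Strassen: 1977326743 multiplications (7^11, after padding to 2048x2048). Strassen reduces 8 recursive multiplications to 7 at each level.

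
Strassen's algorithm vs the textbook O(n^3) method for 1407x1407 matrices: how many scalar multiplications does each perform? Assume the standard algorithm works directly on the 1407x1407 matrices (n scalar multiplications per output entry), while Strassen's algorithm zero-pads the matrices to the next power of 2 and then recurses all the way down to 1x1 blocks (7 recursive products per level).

Matrix multiplication for 1407x1407 matrices:

Strassen's algorithm requires power-of-2 dimensions. Pad 1407x1407 to 2048x2048 (next power of 2).

Standard algorithm: 1407^3 = 2785366143 multiplications
Strassen's algorithm: 7^(log2(2048)) = 7^11 = 1977326743 multiplications
Savings: 2785366143 - 1977326743 = 808039400 multiplications

Standard: 2785366143 multiplications (1407^3). Strassen: 1977326743 multiplications (7^11, after padding to 2048x2048). Strassen reduces 8 recursive multiplications to 7 at each level.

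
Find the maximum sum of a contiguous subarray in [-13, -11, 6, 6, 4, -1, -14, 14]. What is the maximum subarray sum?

Using Kadane's algorithm on [-13, -11, 6, 6, 4, -1, -14, 14]:

Scanning through the array:
Position 1 (value -11): max_ending_here = -11, max_so_far = -11
Position 2 (value 6): max_ending_here = 6, max_so_far = 6
Position 3 (value 6): max_ending_here = 12, max_so_far = 12
Position 4 (value 4): max_ending_here = 16, max_so_far = 16
Position 5 (value -1): max_ending_here = 15, max_so_far = 16
Position 6 (value -14): max_ending_here = 1, max_so_far = 16
Position 7 (value 14): max_ending_here = 15, max_so_far = 16

Maximum subarray: [6, 6, 4]
Maximum sum: 16

The maximum subarray is [6, 6, 4] with sum 16. This subarray runs from index 2 to index 4.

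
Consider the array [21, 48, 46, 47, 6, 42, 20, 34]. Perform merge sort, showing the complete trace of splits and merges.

Merge sort trace:

Split: [21, 48, 46, 47, 6, 42, 20, 34] -> [21, 48, 46, 47] and [6, 42, 20, 34]
  Split: [21, 48, 46, 47] -> [21, 48] and [46, 47]
    Split: [21, 48] -> [21] and [48]
    Merge: [21] + [48] -> [21, 48]
    Split: [46, 47] -> [46] and [47]
    Merge: [46] + [47] -> [46, 47]
  Merge: [21, 48] + [46, 47] -> [21, 46, 47, 48]
  Split: [6, 42, 20, 34] -> [6, 42] and [20, 34]
    Split: [6, 42] -> [6] and [42]
    Merge: [6] + [42] -> [6, 42]
    Split: [20, 34] -> [20] and [34]
    Merge: [20] + [34] -> [20, 34]
  Merge: [6, 42] + [20, 34] -> [6, 20, 34, 42]
Merge: [21, 46, 47, 48] + [6, 20, 34, 42] -> [6, 20, 21, 34, 42, 46, 47, 48]

Final sorted array: [6, 20, 21, 34, 42, 46, 47, 48]

The merge sort proceeds by recursively splitting the array and merging sorted halves.
After all merges, the sorted array is [6, 20, 21, 34, 42, 46, 47, 48].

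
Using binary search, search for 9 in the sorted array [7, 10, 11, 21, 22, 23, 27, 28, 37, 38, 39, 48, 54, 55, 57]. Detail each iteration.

Binary search for 9 in [7, 10, 11, 21, 22, 23, 27, 28, 37, 38, 39, 48, 54, 55, 57]:

lo=0, hi=14, mid=7, arr[mid]=28 -> 28 > 9, search left half
lo=0, hi=6, mid=3, arr[mid]=21 -> 21 > 9, search left half
lo=0, hi=2, mid=1, arr[mid]=10 -> 10 > 9, search left half
lo=0, hi=0, mid=0, arr[mid]=7 -> 7 < 9, search right half
lo=1 > hi=0, target 9 not found

Binary search determines that 9 is not in the array after 4 comparisons. The search space was exhausted without finding the target.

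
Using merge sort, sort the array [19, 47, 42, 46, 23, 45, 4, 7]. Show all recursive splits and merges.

Merge sort trace:

Split: [19, 47, 42, 46, 23, 45, 4, 7] -> [19, 47, 42, 46] and [23, 45, 4, 7]
  Split: [19, 47, 42, 46] -> [19, 47] and [42, 46]
    Split: [19, 47] -> [19] and [47]
    Merge: [19] + [47] -> [19, 47]
    Split: [42, 46] -> [42] and [46]
    Merge: [42] + [46] -> [42, 46]
  Merge: [19, 47] + [42, 46] -> [19, 42, 46, 47]
  Split: [23, 45, 4, 7] -> [23, 45] and [4, 7]
    Split: [23, 45] -> [23] and [45]
    Merge: [23] + [45] -> [23, 45]
    Split: [4, 7] -> [4] and [7]
    Merge: [4] + [7] -> [4, 7]
  Merge: [23, 45] + [4, 7] -> [4, 7, 23, 45]
Merge: [19, 42, 46, 47] + [4, 7, 23, 45] -> [4, 7, 19, 23, 42, 45, 46, 47]

Final sorted array: [4, 7, 19, 23, 42, 45, 46, 47]

The merge sort proceeds by recursively splitting the array and merging sorted halves.
After all merges, the sorted array is [4, 7, 19, 23, 42, 45, 46, 47].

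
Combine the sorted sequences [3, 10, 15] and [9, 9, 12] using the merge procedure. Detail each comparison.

Merging process:

Compare 3 vs 9: take 3 from left. Merged: [3]
Compare 10 vs 9: take 9 from right. Merged: [3, 9]
Compare 10 vs 9: take 9 from right. Merged: [3, 9, 9]
Compare 10 vs 12: take 10 from left. Merged: [3, 9, 9, 10]
Compare 15 vs 12: take 12 from right. Merged: [3, 9, 9, 10, 12]
Append remaining from left: [15]. Merged: [3, 9, 9, 10, 12, 15]

Final merged array: [3, 9, 9, 10, 12, 15]
Total comparisons: 5

The merged array is [3, 9, 9, 10, 12, 15], requiring 5 comparisons. The merge step runs in O(n) time where n is the total number of elements.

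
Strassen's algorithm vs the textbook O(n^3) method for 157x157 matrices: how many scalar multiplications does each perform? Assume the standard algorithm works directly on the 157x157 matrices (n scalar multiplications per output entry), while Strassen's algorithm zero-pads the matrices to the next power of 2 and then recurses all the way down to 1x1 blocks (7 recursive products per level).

Matrix multiplication for 157x157 matrices:

Strassen's algorithm requires power-of-2 dimensions. Pad 157x157 to 256x256 (next power of 2).

Standard algorithm: 157^3 = 3869893 multiplications
Strassen's algorithm: 7^(log2(256)) = 7^8 = 5764801 multiplications
Difference: 3869893 - 5764801 = -1894908 (Strassen uses MORE here due to padding overhead — for small or just-over-power-of-2 n, padding can outweigh the per-level savings)

Standard: 3869893 multiplications (157^3). Strassen: 5764801 multiplications (7^8, after padding to 256x256). Strassen reduces 8 recursive multiplications to 7 at each level.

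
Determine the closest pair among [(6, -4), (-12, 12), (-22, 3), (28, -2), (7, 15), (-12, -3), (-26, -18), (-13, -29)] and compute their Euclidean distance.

Computing all pairwise distances among 8 points:

d((6, -4), (-12, 12)) = 24.0832
d((6, -4), (-22, 3)) = 28.8617
d((6, -4), (28, -2)) = 22.0907
d((6, -4), (7, 15)) = 19.0263
d((6, -4), (-12, -3)) = 18.0278
d((6, -4), (-26, -18)) = 34.9285
d((6, -4), (-13, -29)) = 31.4006
d((-12, 12), (-22, 3)) = 13.4536
d((-12, 12), (28, -2)) = 42.3792
d((-12, 12), (7, 15)) = 19.2354
d((-12, 12), (-12, -3)) = 15.0
d((-12, 12), (-26, -18)) = 33.1059
d((-12, 12), (-13, -29)) = 41.0122
d((-22, 3), (28, -2)) = 50.2494
d((-22, 3), (7, 15)) = 31.3847
d((-22, 3), (-12, -3)) = 11.6619 <-- minimum
d((-22, 3), (-26, -18)) = 21.3776
d((-22, 3), (-13, -29)) = 33.2415
d((28, -2), (7, 15)) = 27.0185
d((28, -2), (-12, -3)) = 40.0125
d((28, -2), (-26, -18)) = 56.3205
d((28, -2), (-13, -29)) = 49.0918
d((7, 15), (-12, -3)) = 26.1725
d((7, 15), (-26, -18)) = 46.669
d((7, 15), (-13, -29)) = 48.3322
d((-12, -3), (-26, -18)) = 20.5183
d((-12, -3), (-13, -29)) = 26.0192
d((-26, -18), (-13, -29)) = 17.0294

Closest pair: (-22, 3) and (-12, -3) with distance 11.6619

The closest pair is (-22, 3) and (-12, -3) with Euclidean distance 11.6619. For 8 points, brute-force pairwise comparison is shown above. For large n, the divide-and-conquer algorithm (sort by x, recurse on halves, check the dividing strip) achieves O(n log n).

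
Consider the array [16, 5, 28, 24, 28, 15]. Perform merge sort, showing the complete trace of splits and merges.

Merge sort trace:

Split: [16, 5, 28, 24, 28, 15] -> [16, 5, 28] and [24, 28, 15]
  Split: [16, 5, 28] -> [16] and [5, 28]
    Split: [5, 28] -> [5] and [28]
    Merge: [5] + [28] -> [5, 28]
  Merge: [16] + [5, 28] -> [5, 16, 28]
  Split: [24, 28, 15] -> [24] and [28, 15]
    Split: [28, 15] -> [28] and [15]
    Merge: [28] + [15] -> [15, 28]
  Merge: [24] + [15, 28] -> [15, 24, 28]
Merge: [5, 16, 28] + [15, 24, 28] -> [5, 15, 16, 24, 28, 28]

Final sorted array: [5, 15, 16, 24, 28, 28]

The merge sort proceeds by recursively splitting the array and merging sorted halves.
After all merges, the sorted array is [5, 15, 16, 24, 28, 28].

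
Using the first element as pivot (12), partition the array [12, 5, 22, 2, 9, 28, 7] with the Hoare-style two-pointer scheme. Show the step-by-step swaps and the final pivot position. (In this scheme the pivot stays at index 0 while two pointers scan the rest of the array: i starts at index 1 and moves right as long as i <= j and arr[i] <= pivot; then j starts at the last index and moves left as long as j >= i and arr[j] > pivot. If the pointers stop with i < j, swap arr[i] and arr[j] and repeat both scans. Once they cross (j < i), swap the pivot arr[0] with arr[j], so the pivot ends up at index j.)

Hoare-style two-pointer partition with pivot = 12:

Initial array: [12, 5, 22, 2, 9, 28, 7]

Pointers start at i = 1, j = 6.
i stops at index 2 (arr[2]=22 > 12), j stops at index 6 (arr[6]=7 <= 12): swap arr[2] and arr[6], array becomes [12, 5, 7, 2, 9, 28, 22]
i ends at 5, j ends at 4: the pointers have crossed (j < i), so scanning stops.

Swap pivot arr[0] with arr[4] to place pivot at position 4: [9, 5, 7, 2, 12, 28, 22]
Pivot position: 4

After partitioning with pivot 12, the array becomes [9, 5, 7, 2, 12, 28, 22]. The pivot is placed at index 4. All elements to the left of the pivot are <= 12, and all elements to the right are > 12.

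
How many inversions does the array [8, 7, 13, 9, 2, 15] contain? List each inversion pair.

Finding inversions in [8, 7, 13, 9, 2, 15]:

(0, 1): arr[0]=8 > arr[1]=7
(0, 4): arr[0]=8 > arr[4]=2
(1, 4): arr[1]=7 > arr[4]=2
(2, 3): arr[2]=13 > arr[3]=9
(2, 4): arr[2]=13 > arr[4]=2
(3, 4): arr[3]=9 > arr[4]=2

Total inversions: 6

The array has 6 inversion(s): (0,1), (0,4), (1,4), (2,3), (2,4), (3,4). Each pair (i,j) satisfies i < j and arr[i] > arr[j].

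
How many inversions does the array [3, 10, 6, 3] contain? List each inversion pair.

Finding inversions in [3, 10, 6, 3]:

(1, 2): arr[1]=10 > arr[2]=6
(1, 3): arr[1]=10 > arr[3]=3
(2, 3): arr[2]=6 > arr[3]=3

Total inversions: 3

The array has 3 inversion(s): (1,2), (1,3), (2,3). Each pair (i,j) satisfies i < j and arr[i] > arr[j].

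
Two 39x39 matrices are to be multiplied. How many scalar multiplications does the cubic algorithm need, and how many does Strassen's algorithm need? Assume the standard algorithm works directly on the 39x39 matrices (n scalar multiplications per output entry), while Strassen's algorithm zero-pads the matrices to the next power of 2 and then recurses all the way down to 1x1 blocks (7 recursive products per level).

Matrix multiplication for 39x39 matrices:

Strassen's algorithm requires power-of-2 dimensions. Pad 39x39 to 64x64 (next power of 2).

Standard algorithm: 39^3 = 59319 multiplications
Strassen's algorithm: 7^(log2(64)) = 7^6 = 117649 multiplications
Difference: 59319 - 117649 = -58330 (Strassen uses MORE here due to padding overhead — for small or just-over-power-of-2 n, padding can outweigh the per-level savings)

Standard: 59319 multiplications (39^3). Strassen: 117649 multiplications (7^6, after padding to 64x64). Strassen reduces 8 recursive multiplications to 7 at each level.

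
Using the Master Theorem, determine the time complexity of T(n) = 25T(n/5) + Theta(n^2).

Master Theorem for T(n) = 25T(n/5) + O(n^2):

a = 25, b = 5, c = 2
log_b(a) = log_5(25) = 2.0000

Case 2: c = 2 = log_5(25) = 2.0000
T(n) = O(n^2 log n) = O(n^2 log n)

For T(n) = 25T(n/5) + O(n^2): log_5(25) = 2.0000. This is Case 2 of the Master Theorem (c = log_b(a), equal work at all levels), giving O(n^2 log n).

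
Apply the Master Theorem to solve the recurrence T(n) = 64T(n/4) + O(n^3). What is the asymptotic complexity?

Master Theorem for T(n) = 64T(n/4) + O(n^3):

a = 64, b = 4, c = 3
log_b(a) = log_4(64) = 3.0000

Case 2: c = 3 = log_4(64) = 3.0000
T(n) = O(n^3 log n) = O(n^3 log n)

For T(n) = 64T(n/4) + O(n^3): log_4(64) = 3.0000. This is Case 2 of the Master Theorem (c = log_b(a), equal work at all levels), giving O(n^3 log n).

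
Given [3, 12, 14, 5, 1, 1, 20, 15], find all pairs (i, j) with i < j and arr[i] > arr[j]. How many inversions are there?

Finding inversions in [3, 12, 14, 5, 1, 1, 20, 15]:

(0, 4): arr[0]=3 > arr[4]=1
(0, 5): arr[0]=3 > arr[5]=1
(1, 3): arr[1]=12 > arr[3]=5
(1, 4): arr[1]=12 > arr[4]=1
(1, 5): arr[1]=12 > arr[5]=1
(2, 3): arr[2]=14 > arr[3]=5
(2, 4): arr[2]=14 > arr[4]=1
(2, 5): arr[2]=14 > arr[5]=1
(3, 4): arr[3]=5 > arr[4]=1
(3, 5): arr[3]=5 > arr[5]=1
(6, 7): arr[6]=20 > arr[7]=15

Total inversions: 11

The array has 11 inversion(s): (0,4), (0,5), (1,3), (1,4), (1,5), (2,3), (2,4), (2,5), (3,4), (3,5), (6,7). Each pair (i,j) satisfies i < j and arr[i] > arr[j].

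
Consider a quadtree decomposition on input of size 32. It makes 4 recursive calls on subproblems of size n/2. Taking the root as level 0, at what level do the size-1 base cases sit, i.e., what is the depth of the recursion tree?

For divide and conquer with division factor 2:

Problem sizes at each level:
Level 0: 32
Level 1: 16
Level 2: 8
Level 3: 4
Level 4: 2
Level 5: 1

The root is level 0 and the size-1 base case is level 5 (the tree spans levels 0 through 5, i.e. 6 levels counting the root), so the depth is the number of divisions: log_2(32) = 5

The recursion tree depth is log_2(32) = 5. At each level, the problem size is divided by 2, so it takes 5 divisions to reduce to a base case of size 1. The algorithm makes 4 recursive calls at each level.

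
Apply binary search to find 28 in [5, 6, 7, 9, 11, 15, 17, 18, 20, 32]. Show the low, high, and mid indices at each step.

Binary search for 28 in [5, 6, 7, 9, 11, 15, 17, 18, 20, 32]:

lo=0, hi=9, mid=4, arr[mid]=11 -> 11 < 28, search right half
lo=5, hi=9, mid=7, arr[mid]=18 -> 18 < 28, search right half
lo=8, hi=9, mid=8, arr[mid]=20 -> 20 < 28, search right half
lo=9, hi=9, mid=9, arr[mid]=32 -> 32 > 28, search left half
lo=9 > hi=8, target 28 not found

Binary search determines that 28 is not in the array after 4 comparisons. The search space was exhausted without finding the target.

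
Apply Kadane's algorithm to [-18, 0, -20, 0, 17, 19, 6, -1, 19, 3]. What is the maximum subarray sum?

Using Kadane's algorithm on [-18, 0, -20, 0, 17, 19, 6, -1, 19, 3]:

Scanning through the array:
Position 1 (value 0): max_ending_here = 0, max_so_far = 0
Position 2 (value -20): max_ending_here = -20, max_so_far = 0
Position 3 (value 0): max_ending_here = 0, max_so_far = 0
Position 4 (value 17): max_ending_here = 17, max_so_far = 17
Position 5 (value 19): max_ending_here = 36, max_so_far = 36
Position 6 (value 6): max_ending_here = 42, max_so_far = 42
Position 7 (value -1): max_ending_here = 41, max_so_far = 42
Position 8 (value 19): max_ending_here = 60, max_so_far = 60
Position 9 (value 3): max_ending_here = 63, max_so_far = 63

Maximum subarray: [0, 17, 19, 6, -1, 19, 3]
Maximum sum: 63

The maximum subarray is [0, 17, 19, 6, -1, 19, 3] with sum 63. This subarray runs from index 3 to index 9.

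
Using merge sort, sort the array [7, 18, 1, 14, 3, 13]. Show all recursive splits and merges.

Merge sort trace:

Split: [7, 18, 1, 14, 3, 13] -> [7, 18, 1] and [14, 3, 13]
  Split: [7, 18, 1] -> [7] and [18, 1]
    Split: [18, 1] -> [18] and [1]
    Merge: [18] + [1] -> [1, 18]
  Merge: [7] + [1, 18] -> [1, 7, 18]
  Split: [14, 3, 13] -> [14] and [3, 13]
    Split: [3, 13] -> [3] and [13]
    Merge: [3] + [13] -> [3, 13]
  Merge: [14] + [3, 13] -> [3, 13, 14]
Merge: [1, 7, 18] + [3, 13, 14] -> [1, 3, 7, 13, 14, 18]

Final sorted array: [1, 3, 7, 13, 14, 18]

The merge sort proceeds by recursively splitting the array and merging sorted halves.
After all merges, the sorted array is [1, 3, 7, 13, 14, 18].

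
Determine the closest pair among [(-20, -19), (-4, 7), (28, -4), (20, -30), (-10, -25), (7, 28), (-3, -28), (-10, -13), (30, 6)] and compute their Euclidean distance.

Computing all pairwise distances among 9 points:

d((-20, -19), (-4, 7)) = 30.5287
d((-20, -19), (28, -4)) = 50.2892
d((-20, -19), (20, -30)) = 41.4849
d((-20, -19), (-10, -25)) = 11.6619
d((-20, -19), (7, 28)) = 54.2033
d((-20, -19), (-3, -28)) = 19.2354
d((-20, -19), (-10, -13)) = 11.6619
d((-20, -19), (30, 6)) = 55.9017
d((-4, 7), (28, -4)) = 33.8378
d((-4, 7), (20, -30)) = 44.1022
d((-4, 7), (-10, -25)) = 32.5576
d((-4, 7), (7, 28)) = 23.7065
d((-4, 7), (-3, -28)) = 35.0143
d((-4, 7), (-10, -13)) = 20.8806
d((-4, 7), (30, 6)) = 34.0147
d((28, -4), (20, -30)) = 27.2029
d((28, -4), (-10, -25)) = 43.4166
d((28, -4), (7, 28)) = 38.2753
d((28, -4), (-3, -28)) = 39.2046
d((28, -4), (-10, -13)) = 39.0512
d((28, -4), (30, 6)) = 10.198
d((20, -30), (-10, -25)) = 30.4138
d((20, -30), (7, 28)) = 59.439
d((20, -30), (-3, -28)) = 23.0868
d((20, -30), (-10, -13)) = 34.4819
d((20, -30), (30, 6)) = 37.3631
d((-10, -25), (7, 28)) = 55.6597
d((-10, -25), (-3, -28)) = 7.6158 <-- minimum
d((-10, -25), (-10, -13)) = 12.0
d((-10, -25), (30, 6)) = 50.6063
d((7, 28), (-3, -28)) = 56.8859
d((7, 28), (-10, -13)) = 44.3847
d((7, 28), (30, 6)) = 31.8277
d((-3, -28), (-10, -13)) = 16.5529
d((-3, -28), (30, 6)) = 47.3814
d((-10, -13), (30, 6)) = 44.2832

Closest pair: (-10, -25) and (-3, -28) with distance 7.6158

The closest pair is (-10, -25) and (-3, -28) with Euclidean distance 7.6158. For 9 points, brute-force pairwise comparison is shown above. For large n, the divide-and-conquer algorithm (sort by x, recurse on halves, check the dividing strip) achieves O(n log n).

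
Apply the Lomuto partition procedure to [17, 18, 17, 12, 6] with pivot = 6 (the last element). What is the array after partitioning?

Lomuto partition with pivot = 6:

Initial array: [17, 18, 17, 12, 6]

arr[0]=17 > 6: no swap
arr[1]=18 > 6: no swap
arr[2]=17 > 6: no swap
arr[3]=12 > 6: no swap

Place pivot at position 0: [6, 18, 17, 12, 17]
Pivot position: 0

After partitioning with pivot 6, the array becomes [6, 18, 17, 12, 17]. The pivot is placed at index 0. All elements to the left of the pivot are <= 6, and all elements to the right are > 6.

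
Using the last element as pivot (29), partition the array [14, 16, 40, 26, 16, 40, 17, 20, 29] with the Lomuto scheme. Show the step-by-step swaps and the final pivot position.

Lomuto partition with pivot = 29:

Initial array: [14, 16, 40, 26, 16, 40, 17, 20, 29]

arr[0]=14 <= 29: swap with position 0, array becomes [14, 16, 40, 26, 16, 40, 17, 20, 29]
arr[1]=16 <= 29: swap with position 1, array becomes [14, 16, 40, 26, 16, 40, 17, 20, 29]
arr[2]=40 > 29: no swap
arr[3]=26 <= 29: swap with position 2, array becomes [14, 16, 26, 40, 16, 40, 17, 20, 29]
arr[4]=16 <= 29: swap with position 3, array becomes [14, 16, 26, 16, 40, 40, 17, 20, 29]
arr[5]=40 > 29: no swap
arr[6]=17 <= 29: swap with position 4, array becomes [14, 16, 26, 16, 17, 40, 40, 20, 29]
arr[7]=20 <= 29: swap with position 5, array becomes [14, 16, 26, 16, 17, 20, 40, 40, 29]

Place pivot at position 6: [14, 16, 26, 16, 17, 20, 29, 40, 40]
Pivot position: 6

After partitioning with pivot 29, the array becomes [14, 16, 26, 16, 17, 20, 29, 40, 40]. The pivot is placed at index 6. All elements to the left of the pivot are <= 29, and all elements to the right are > 29.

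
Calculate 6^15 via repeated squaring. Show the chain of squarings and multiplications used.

Computing 6^15 by squaring (build up from 6^1; each line after the first costs one multiplication):

6^1 = 6
6^2 = (6^1)^2 = 6^2 = 36
6^3 = 6 * 6^2 = 6 * 36 = 216
6^6 = (6^3)^2 = 216^2 = 46656
6^7 = 6 * 6^6 = 6 * 46656 = 279936
6^14 = (6^7)^2 = 279936^2 = 78364164096
6^15 = 6 * 6^14 = 6 * 78364164096 = 470184984576

Result: 470184984576
Multiplications needed: 6 (6 lines after 6^1)

6^15 = 470184984576. Using exponentiation by squaring, this requires 6 multiplications. The key idea: if the exponent is even, square the half-power; if odd, multiply by the base once.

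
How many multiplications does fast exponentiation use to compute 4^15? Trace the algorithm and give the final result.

Computing 4^15 by squaring (build up from 4^1; each line after the first costs one multiplication):

4^1 = 4
4^2 = (4^1)^2 = 4^2 = 16
4^3 = 4 * 4^2 = 4 * 16 = 64
4^6 = (4^3)^2 = 64^2 = 4096
4^7 = 4 * 4^6 = 4 * 4096 = 16384
4^14 = (4^7)^2 = 16384^2 = 268435456
4^15 = 4 * 4^14 = 4 * 268435456 = 1073741824

Result: 1073741824
Multiplications needed: 6 (6 lines after 4^1)

4^15 = 1073741824. Using exponentiation by squaring, this requires 6 multiplications. The key idea: if the exponent is even, square the half-power; if odd, multiply by the base once.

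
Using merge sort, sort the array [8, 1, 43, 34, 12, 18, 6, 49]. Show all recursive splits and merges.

Merge sort trace:

Split: [8, 1, 43, 34, 12, 18, 6, 49] -> [8, 1, 43, 34] and [12, 18, 6, 49]
  Split: [8, 1, 43, 34] -> [8, 1] and [43, 34]
    Split: [8, 1] -> [8] and [1]
    Merge: [8] + [1] -> [1, 8]
    Split: [43, 34] -> [43] and [34]
    Merge: [43] + [34] -> [34, 43]
  Merge: [1, 8] + [34, 43] -> [1, 8, 34, 43]
  Split: [12, 18, 6, 49] -> [12, 18] and [6, 49]
    Split: [12, 18] -> [12] and [18]
    Merge: [12] + [18] -> [12, 18]
    Split: [6, 49] -> [6] and [49]
    Merge: [6] + [49] -> [6, 49]
  Merge: [12, 18] + [6, 49] -> [6, 12, 18, 49]
Merge: [1, 8, 34, 43] + [6, 12, 18, 49] -> [1, 6, 8, 12, 18, 34, 43, 49]

Final sorted array: [1, 6, 8, 12, 18, 34, 43, 49]

The merge sort proceeds by recursively splitting the array and merging sorted halves.
After all merges, the sorted array is [1, 6, 8, 12, 18, 34, 43, 49].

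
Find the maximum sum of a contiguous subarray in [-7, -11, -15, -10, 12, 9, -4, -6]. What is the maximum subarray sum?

Using Kadane's algorithm on [-7, -11, -15, -10, 12, 9, -4, -6]:

Scanning through the array:
Position 1 (value -11): max_ending_here = -11, max_so_far = -7
Position 2 (value -15): max_ending_here = -15, max_so_far = -7
Position 3 (value -10): max_ending_here = -10, max_so_far = -7
Position 4 (value 12): max_ending_here = 12, max_so_far = 12
Position 5 (value 9): max_ending_here = 21, max_so_far = 21
Position 6 (value -4): max_ending_here = 17, max_so_far = 21
Position 7 (value -6): max_ending_here = 11, max_so_far = 21

Maximum subarray: [12, 9]
Maximum sum: 21

The maximum subarray is [12, 9] with sum 21. This subarray runs from index 4 to index 5.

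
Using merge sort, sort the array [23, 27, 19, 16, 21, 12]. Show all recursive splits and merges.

Merge sort trace:

Split: [23, 27, 19, 16, 21, 12] -> [23, 27, 19] and [16, 21, 12]
  Split: [23, 27, 19] -> [23] and [27, 19]
    Split: [27, 19] -> [27] and [19]
    Merge: [27] + [19] -> [19, 27]
  Merge: [23] + [19, 27] -> [19, 23, 27]
  Split: [16, 21, 12] -> [16] and [21, 12]
    Split: [21, 12] -> [21] and [12]
    Merge: [21] + [12] -> [12, 21]
  Merge: [16] + [12, 21] -> [12, 16, 21]
Merge: [19, 23, 27] + [12, 16, 21] -> [12, 16, 19, 21, 23, 27]

Final sorted array: [12, 16, 19, 21, 23, 27]

The merge sort proceeds by recursively splitting the array and merging sorted halves.
After all merges, the sorted array is [12, 16, 19, 21, 23, 27].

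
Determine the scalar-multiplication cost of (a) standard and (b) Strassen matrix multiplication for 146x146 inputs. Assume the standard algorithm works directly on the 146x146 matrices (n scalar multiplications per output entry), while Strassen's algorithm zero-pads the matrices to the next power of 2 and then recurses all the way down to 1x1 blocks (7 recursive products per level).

Matrix multiplication for 146x146 matrices:

Strassen's algorithm requires power-of-2 dimensions. Pad 146x146 to 256x256 (next power of 2).

Standard algorithm: 146^3 = 3112136 multiplications
Strassen's algorithm: 7^(log2(256)) = 7^8 = 5764801 multiplications
Difference: 3112136 - 5764801 = -2652665 (Strassen uses MORE here due to padding overhead — for small or just-over-power-of-2 n, padding can outweigh the per-level savings)

Standard: 3112136 multiplications (146^3). Strassen: 5764801 multiplications (7^8, after padding to 256x256). Strassen reduces 8 recursive multiplications to 7 at each level.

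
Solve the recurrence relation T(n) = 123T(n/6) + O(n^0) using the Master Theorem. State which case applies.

Master Theorem for T(n) = 123T(n/6) + O(n^0):

a = 123, b = 6, c = 0
log_b(a) = log_6(123) = 2.6857

Case 1: c = 0 < log_6(123) = 2.6857
T(n) = O(n^(log_6 123))

For T(n) = 123T(n/6) + O(n^0): log_6(123) = 2.6857. This is Case 1 of the Master Theorem (c < log_b(a), work dominated by leaves), giving O(n^(log_6 123)).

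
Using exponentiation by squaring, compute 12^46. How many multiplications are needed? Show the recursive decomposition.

Computing 12^46 by squaring (build up from 12^1; each line after the first costs one multiplication):

12^1 = 12
12^2 = (12^1)^2 = 12^2 = 144
12^4 = (12^2)^2 = 144^2 = 20736
12^5 = 12 * 12^4 = 12 * 20736 = 248832
12^10 = (12^5)^2 = 248832^2 = 61917364224
12^11 = 12 * 12^10 = 12 * 61917364224 = 743008370688
12^22 = (12^11)^2 = 743008370688^2 = 552061438912436417593344
12^23 = 12 * 12^22 = 12 * 552061438912436417593344 = 6624737266949237011120128
12^46 = (12^23)^2 = 6624737266949237011120128^2 = 43887143856106046360568987631860370008329246736384

Result: 43887143856106046360568987631860370008329246736384
Multiplications needed: 8 (8 lines after 12^1)

12^46 = 43887143856106046360568987631860370008329246736384. Using exponentiation by squaring, this requires 8 multiplications. The key idea: if the exponent is even, square the half-power; if odd, multiply by the base once.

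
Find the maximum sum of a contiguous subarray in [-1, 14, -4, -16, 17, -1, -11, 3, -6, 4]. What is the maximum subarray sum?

Using Kadane's algorithm on [-1, 14, -4, -16, 17, -1, -11, 3, -6, 4]:

Scanning through the array:
Position 1 (value 14): max_ending_here = 14, max_so_far = 14
Position 2 (value -4): max_ending_here = 10, max_so_far = 14
Position 3 (value -16): max_ending_here = -6, max_so_far = 14
Position 4 (value 17): max_ending_here = 17, max_so_far = 17
Position 5 (value -1): max_ending_here = 16, max_so_far = 17
Position 6 (value -11): max_ending_here = 5, max_so_far = 17
Position 7 (value 3): max_ending_here = 8, max_so_far = 17
Position 8 (value -6): max_ending_here = 2, max_so_far = 17
Position 9 (value 4): max_ending_here = 6, max_so_far = 17

Maximum subarray: [17]
Maximum sum: 17

The maximum subarray is [17] with sum 17. This subarray runs from index 4 to index 4.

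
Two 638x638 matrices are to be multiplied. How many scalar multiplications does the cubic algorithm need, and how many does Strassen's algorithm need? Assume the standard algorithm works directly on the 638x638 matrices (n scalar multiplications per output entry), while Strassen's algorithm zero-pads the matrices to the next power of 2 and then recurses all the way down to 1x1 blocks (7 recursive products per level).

Matrix multiplication for 638x638 matrices:

Strassen's algorithm requires power-of-2 dimensions. Pad 638x638 to 1024x1024 (next power of 2).

Standard algorithm: 638^3 = 259694072 multiplications
Strassen's algorithm: 7^(log2(1024)) = 7^10 = 282475249 multiplications
Difference: 259694072 - 282475249 = -22781177 (Strassen uses MORE here due to padding overhead — for small or just-over-power-of-2 n, padding can outweigh the per-level savings)

Standard: 259694072 multiplications (638^3). Strassen: 282475249 multiplications (7^10, after padding to 1024x1024). Strassen reduces 8 recursive multiplications to 7 at each level.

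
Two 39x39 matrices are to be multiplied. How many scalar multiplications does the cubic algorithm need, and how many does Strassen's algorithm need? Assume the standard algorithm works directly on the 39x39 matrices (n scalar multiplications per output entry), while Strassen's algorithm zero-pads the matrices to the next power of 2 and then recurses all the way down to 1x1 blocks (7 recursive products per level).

Matrix multiplication for 39x39 matrices:

Strassen's algorithm requires power-of-2 dimensions. Pad 39x39 to 64x64 (next power of 2).

Standard algorithm: 39^3 = 59319 multiplications
Strassen's algorithm: 7^(log2(64)) = 7^6 = 117649 multiplications
Difference: 59319 - 117649 = -58330 (Strassen uses MORE here due to padding overhead — for small or just-over-power-of-2 n, padding can outweigh the per-level savings)

Standard: 59319 multiplications (39^3). Strassen: 117649 multiplications (7^6, after padding to 64x64). Strassen reduces 8 recursive multiplications to 7 at each level.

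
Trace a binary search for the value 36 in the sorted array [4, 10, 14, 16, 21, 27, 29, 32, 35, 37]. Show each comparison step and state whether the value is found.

Binary search for 36 in [4, 10, 14, 16, 21, 27, 29, 32, 35, 37]:

lo=0, hi=9, mid=4, arr[mid]=21 -> 21 < 36, search right half
lo=5, hi=9, mid=7, arr[mid]=32 -> 32 < 36, search right half
lo=8, hi=9, mid=8, arr[mid]=35 -> 35 < 36, search right half
lo=9, hi=9, mid=9, arr[mid]=37 -> 37 > 36, search left half
lo=9 > hi=8, target 36 not found

Binary search determines that 36 is not in the array after 4 comparisons. The search space was exhausted without finding the target.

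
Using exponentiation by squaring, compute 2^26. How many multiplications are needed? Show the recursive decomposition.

Computing 2^26 by squaring (build up from 2^1; each line after the first costs one multiplication):

2^1 = 2
2^2 = (2^1)^2 = 2^2 = 4
2^3 = 2 * 2^2 = 2 * 4 = 8
2^6 = (2^3)^2 = 8^2 = 64
2^12 = (2^6)^2 = 64^2 = 4096
2^13 = 2 * 2^12 = 2 * 4096 = 8192
2^26 = (2^13)^2 = 8192^2 = 67108864

Result: 67108864
Multiplications needed: 6 (6 lines after 2^1)

2^26 = 67108864. Using exponentiation by squaring, this requires 6 multiplications. The key idea: if the exponent is even, square the half-power; if odd, multiply by the base once.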